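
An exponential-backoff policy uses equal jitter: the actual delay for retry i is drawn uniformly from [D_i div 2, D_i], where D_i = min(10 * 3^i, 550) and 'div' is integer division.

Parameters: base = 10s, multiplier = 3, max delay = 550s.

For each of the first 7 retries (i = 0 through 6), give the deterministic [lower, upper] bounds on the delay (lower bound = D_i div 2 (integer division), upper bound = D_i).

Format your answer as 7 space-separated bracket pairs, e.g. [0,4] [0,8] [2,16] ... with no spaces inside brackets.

Computing bounds per retry:
  i=0: D_i=min(10*3^0,550)=10, bounds=[5,10]
  i=1: D_i=min(10*3^1,550)=30, bounds=[15,30]
  i=2: D_i=min(10*3^2,550)=90, bounds=[45,90]
  i=3: D_i=min(10*3^3,550)=270, bounds=[135,270]
  i=4: D_i=min(10*3^4,550)=550, bounds=[275,550]
  i=5: D_i=min(10*3^5,550)=550, bounds=[275,550]
  i=6: D_i=min(10*3^6,550)=550, bounds=[275,550]

Answer: [5,10] [15,30] [45,90] [135,270] [275,550] [275,550] [275,550]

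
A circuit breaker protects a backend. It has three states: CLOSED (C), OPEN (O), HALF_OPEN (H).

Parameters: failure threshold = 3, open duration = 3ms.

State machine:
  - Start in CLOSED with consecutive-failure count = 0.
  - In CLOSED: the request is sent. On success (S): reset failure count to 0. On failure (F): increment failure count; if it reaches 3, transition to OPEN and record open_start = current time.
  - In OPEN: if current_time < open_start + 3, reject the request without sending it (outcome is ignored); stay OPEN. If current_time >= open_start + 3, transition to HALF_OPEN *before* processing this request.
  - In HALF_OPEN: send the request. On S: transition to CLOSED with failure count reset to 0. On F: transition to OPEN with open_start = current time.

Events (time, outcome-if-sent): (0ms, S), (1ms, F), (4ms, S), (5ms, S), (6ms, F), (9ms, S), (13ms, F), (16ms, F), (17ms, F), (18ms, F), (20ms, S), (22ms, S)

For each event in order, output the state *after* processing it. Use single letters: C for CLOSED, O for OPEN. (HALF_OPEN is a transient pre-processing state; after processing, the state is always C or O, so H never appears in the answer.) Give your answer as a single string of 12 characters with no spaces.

State after each event:
  event#1 t=0ms outcome=S: state=CLOSED
  event#2 t=1ms outcome=F: state=CLOSED
  event#3 t=4ms outcome=S: state=CLOSED
  event#4 t=5ms outcome=S: state=CLOSED
  event#5 t=6ms outcome=F: state=CLOSED
  event#6 t=9ms outcome=S: state=CLOSED
  event#7 t=13ms outcome=F: state=CLOSED
  event#8 t=16ms outcome=F: state=CLOSED
  event#9 t=17ms outcome=F: state=OPEN
  event#10 t=18ms outcome=F: state=OPEN
  event#11 t=20ms outcome=S: state=CLOSED
  event#12 t=22ms outcome=S: state=CLOSED

Answer: CCCCCCCCOOCC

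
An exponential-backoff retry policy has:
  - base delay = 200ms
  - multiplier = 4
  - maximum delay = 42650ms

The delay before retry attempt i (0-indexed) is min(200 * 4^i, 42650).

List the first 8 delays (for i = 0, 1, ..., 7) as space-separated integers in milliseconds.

Computing each delay:
  i=0: min(200*4^0, 42650) = 200
  i=1: min(200*4^1, 42650) = 800
  i=2: min(200*4^2, 42650) = 3200
  i=3: min(200*4^3, 42650) = 12800
  i=4: min(200*4^4, 42650) = 42650
  i=5: min(200*4^5, 42650) = 42650
  i=6: min(200*4^6, 42650) = 42650
  i=7: min(200*4^7, 42650) = 42650

Answer: 200 800 3200 12800 42650 42650 42650 42650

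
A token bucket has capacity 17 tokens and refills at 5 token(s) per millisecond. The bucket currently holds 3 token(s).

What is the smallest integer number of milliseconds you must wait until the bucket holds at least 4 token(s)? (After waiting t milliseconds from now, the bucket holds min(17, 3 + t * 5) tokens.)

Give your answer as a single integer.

Answer: 1

Derivation:
Need 3 + t * 5 >= 4, so t >= 1/5.
Smallest integer t = ceil(1/5) = 1.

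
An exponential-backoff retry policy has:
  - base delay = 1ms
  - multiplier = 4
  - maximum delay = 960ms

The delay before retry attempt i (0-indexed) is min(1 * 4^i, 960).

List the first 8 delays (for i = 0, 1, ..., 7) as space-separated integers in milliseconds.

Computing each delay:
  i=0: min(1*4^0, 960) = 1
  i=1: min(1*4^1, 960) = 4
  i=2: min(1*4^2, 960) = 16
  i=3: min(1*4^3, 960) = 64
  i=4: min(1*4^4, 960) = 256
  i=5: min(1*4^5, 960) = 960
  i=6: min(1*4^6, 960) = 960
  i=7: min(1*4^7, 960) = 960

Answer: 1 4 16 64 256 960 960 960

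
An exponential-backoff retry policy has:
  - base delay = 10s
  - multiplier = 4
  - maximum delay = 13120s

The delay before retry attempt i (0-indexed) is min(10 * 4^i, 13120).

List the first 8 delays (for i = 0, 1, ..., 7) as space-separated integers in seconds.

Computing each delay:
  i=0: min(10*4^0, 13120) = 10
  i=1: min(10*4^1, 13120) = 40
  i=2: min(10*4^2, 13120) = 160
  i=3: min(10*4^3, 13120) = 640
  i=4: min(10*4^4, 13120) = 2560
  i=5: min(10*4^5, 13120) = 10240
  i=6: min(10*4^6, 13120) = 13120
  i=7: min(10*4^7, 13120) = 13120

Answer: 10 40 160 640 2560 10240 13120 13120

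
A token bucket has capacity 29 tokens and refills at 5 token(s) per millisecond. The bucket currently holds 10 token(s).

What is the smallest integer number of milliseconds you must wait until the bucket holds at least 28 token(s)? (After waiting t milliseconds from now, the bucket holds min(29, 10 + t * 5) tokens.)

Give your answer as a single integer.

Need 10 + t * 5 >= 28, so t >= 18/5.
Smallest integer t = ceil(18/5) = 4.

Answer: 4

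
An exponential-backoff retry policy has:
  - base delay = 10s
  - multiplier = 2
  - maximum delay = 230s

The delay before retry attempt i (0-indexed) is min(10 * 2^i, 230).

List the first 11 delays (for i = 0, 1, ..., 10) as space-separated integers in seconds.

Answer: 10 20 40 80 160 230 230 230 230 230 230

Derivation:
Computing each delay:
  i=0: min(10*2^0, 230) = 10
  i=1: min(10*2^1, 230) = 20
  i=2: min(10*2^2, 230) = 40
  i=3: min(10*2^3, 230) = 80
  i=4: min(10*2^4, 230) = 160
  i=5: min(10*2^5, 230) = 230
  i=6: min(10*2^6, 230) = 230
  i=7: min(10*2^7, 230) = 230
  i=8: min(10*2^8, 230) = 230
  i=9: min(10*2^9, 230) = 230
  i=10: min(10*2^10, 230) = 230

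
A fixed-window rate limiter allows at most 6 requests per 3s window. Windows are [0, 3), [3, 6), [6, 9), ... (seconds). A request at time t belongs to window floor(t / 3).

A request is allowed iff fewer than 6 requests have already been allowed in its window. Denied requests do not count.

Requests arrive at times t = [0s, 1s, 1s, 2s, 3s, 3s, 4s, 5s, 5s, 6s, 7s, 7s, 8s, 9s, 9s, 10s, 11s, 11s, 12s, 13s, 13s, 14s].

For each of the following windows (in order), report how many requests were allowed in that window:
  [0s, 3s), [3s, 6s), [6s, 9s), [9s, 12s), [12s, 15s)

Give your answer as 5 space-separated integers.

Answer: 4 5 4 5 4

Derivation:
Processing requests:
  req#1 t=0s (window 0): ALLOW
  req#2 t=1s (window 0): ALLOW
  req#3 t=1s (window 0): ALLOW
  req#4 t=2s (window 0): ALLOW
  req#5 t=3s (window 1): ALLOW
  req#6 t=3s (window 1): ALLOW
  req#7 t=4s (window 1): ALLOW
  req#8 t=5s (window 1): ALLOW
  req#9 t=5s (window 1): ALLOW
  req#10 t=6s (window 2): ALLOW
  req#11 t=7s (window 2): ALLOW
  req#12 t=7s (window 2): ALLOW
  req#13 t=8s (window 2): ALLOW
  req#14 t=9s (window 3): ALLOW
  req#15 t=9s (window 3): ALLOW
  req#16 t=10s (window 3): ALLOW
  req#17 t=11s (window 3): ALLOW
  req#18 t=11s (window 3): ALLOW
  req#19 t=12s (window 4): ALLOW
  req#20 t=13s (window 4): ALLOW
  req#21 t=13s (window 4): ALLOW
  req#22 t=14s (window 4): ALLOW

Allowed counts by window: 4 5 4 5 4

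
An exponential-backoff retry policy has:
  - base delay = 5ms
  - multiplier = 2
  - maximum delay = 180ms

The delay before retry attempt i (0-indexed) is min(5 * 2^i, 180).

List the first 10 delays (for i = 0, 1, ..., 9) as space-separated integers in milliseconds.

Answer: 5 10 20 40 80 160 180 180 180 180

Derivation:
Computing each delay:
  i=0: min(5*2^0, 180) = 5
  i=1: min(5*2^1, 180) = 10
  i=2: min(5*2^2, 180) = 20
  i=3: min(5*2^3, 180) = 40
  i=4: min(5*2^4, 180) = 80
  i=5: min(5*2^5, 180) = 160
  i=6: min(5*2^6, 180) = 180
  i=7: min(5*2^7, 180) = 180
  i=8: min(5*2^8, 180) = 180
  i=9: min(5*2^9, 180) = 180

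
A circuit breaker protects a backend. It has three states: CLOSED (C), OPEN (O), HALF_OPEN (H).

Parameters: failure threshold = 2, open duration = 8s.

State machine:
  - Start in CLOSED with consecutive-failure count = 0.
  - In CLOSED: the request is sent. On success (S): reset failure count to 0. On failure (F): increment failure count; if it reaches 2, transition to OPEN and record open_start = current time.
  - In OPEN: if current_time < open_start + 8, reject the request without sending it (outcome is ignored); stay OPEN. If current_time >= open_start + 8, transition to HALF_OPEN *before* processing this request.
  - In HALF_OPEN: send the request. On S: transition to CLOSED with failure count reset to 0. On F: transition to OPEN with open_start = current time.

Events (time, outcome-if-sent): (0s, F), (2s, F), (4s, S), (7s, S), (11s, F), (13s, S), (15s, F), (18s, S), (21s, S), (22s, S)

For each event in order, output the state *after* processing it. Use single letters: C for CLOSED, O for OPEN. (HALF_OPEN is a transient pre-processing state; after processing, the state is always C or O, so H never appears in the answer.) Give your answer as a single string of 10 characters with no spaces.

State after each event:
  event#1 t=0s outcome=F: state=CLOSED
  event#2 t=2s outcome=F: state=OPEN
  event#3 t=4s outcome=S: state=OPEN
  event#4 t=7s outcome=S: state=OPEN
  event#5 t=11s outcome=F: state=OPEN
  event#6 t=13s outcome=S: state=OPEN
  event#7 t=15s outcome=F: state=OPEN
  event#8 t=18s outcome=S: state=OPEN
  event#9 t=21s outcome=S: state=CLOSED
  event#10 t=22s outcome=S: state=CLOSED

Answer: COOOOOOOCC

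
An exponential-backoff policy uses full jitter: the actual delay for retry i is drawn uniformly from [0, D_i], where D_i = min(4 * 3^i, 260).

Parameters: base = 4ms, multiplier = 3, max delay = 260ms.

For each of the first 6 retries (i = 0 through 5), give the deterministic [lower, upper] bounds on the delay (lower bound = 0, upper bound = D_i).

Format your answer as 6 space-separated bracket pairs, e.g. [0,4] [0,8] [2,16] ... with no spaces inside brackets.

Computing bounds per retry:
  i=0: D_i=min(4*3^0,260)=4, bounds=[0,4]
  i=1: D_i=min(4*3^1,260)=12, bounds=[0,12]
  i=2: D_i=min(4*3^2,260)=36, bounds=[0,36]
  i=3: D_i=min(4*3^3,260)=108, bounds=[0,108]
  i=4: D_i=min(4*3^4,260)=260, bounds=[0,260]
  i=5: D_i=min(4*3^5,260)=260, bounds=[0,260]

Answer: [0,4] [0,12] [0,36] [0,108] [0,260] [0,260]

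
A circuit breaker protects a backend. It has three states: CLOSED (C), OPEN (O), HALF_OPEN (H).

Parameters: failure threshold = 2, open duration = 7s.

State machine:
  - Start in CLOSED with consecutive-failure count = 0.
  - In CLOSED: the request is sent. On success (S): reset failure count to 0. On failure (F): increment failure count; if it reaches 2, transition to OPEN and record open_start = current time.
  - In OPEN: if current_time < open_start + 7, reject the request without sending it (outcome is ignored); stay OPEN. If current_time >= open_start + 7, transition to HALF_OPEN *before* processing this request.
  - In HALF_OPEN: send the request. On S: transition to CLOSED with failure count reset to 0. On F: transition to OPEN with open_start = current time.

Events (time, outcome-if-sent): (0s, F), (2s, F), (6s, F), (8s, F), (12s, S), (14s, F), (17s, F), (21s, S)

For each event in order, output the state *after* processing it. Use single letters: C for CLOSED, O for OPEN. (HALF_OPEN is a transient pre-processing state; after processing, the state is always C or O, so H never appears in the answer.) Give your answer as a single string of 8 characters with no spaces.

State after each event:
  event#1 t=0s outcome=F: state=CLOSED
  event#2 t=2s outcome=F: state=OPEN
  event#3 t=6s outcome=F: state=OPEN
  event#4 t=8s outcome=F: state=OPEN
  event#5 t=12s outcome=S: state=CLOSED
  event#6 t=14s outcome=F: state=CLOSED
  event#7 t=17s outcome=F: state=OPEN
  event#8 t=21s outcome=S: state=OPEN

Answer: COOOCCOO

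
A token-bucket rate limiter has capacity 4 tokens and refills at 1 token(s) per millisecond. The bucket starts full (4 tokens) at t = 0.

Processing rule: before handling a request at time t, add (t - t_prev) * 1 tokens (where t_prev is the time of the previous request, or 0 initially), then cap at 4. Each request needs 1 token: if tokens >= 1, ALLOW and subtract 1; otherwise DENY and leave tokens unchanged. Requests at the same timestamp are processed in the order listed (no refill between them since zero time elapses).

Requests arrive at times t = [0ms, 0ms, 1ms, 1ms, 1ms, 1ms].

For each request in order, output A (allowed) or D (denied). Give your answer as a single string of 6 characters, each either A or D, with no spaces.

Answer: AAAAAD

Derivation:
Simulating step by step:
  req#1 t=0ms: ALLOW
  req#2 t=0ms: ALLOW
  req#3 t=1ms: ALLOW
  req#4 t=1ms: ALLOW
  req#5 t=1ms: ALLOW
  req#6 t=1ms: DENY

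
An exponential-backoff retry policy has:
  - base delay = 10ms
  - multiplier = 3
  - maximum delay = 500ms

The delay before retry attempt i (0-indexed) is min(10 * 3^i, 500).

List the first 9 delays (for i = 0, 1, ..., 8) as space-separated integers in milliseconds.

Computing each delay:
  i=0: min(10*3^0, 500) = 10
  i=1: min(10*3^1, 500) = 30
  i=2: min(10*3^2, 500) = 90
  i=3: min(10*3^3, 500) = 270
  i=4: min(10*3^4, 500) = 500
  i=5: min(10*3^5, 500) = 500
  i=6: min(10*3^6, 500) = 500
  i=7: min(10*3^7, 500) = 500
  i=8: min(10*3^8, 500) = 500

Answer: 10 30 90 270 500 500 500 500 500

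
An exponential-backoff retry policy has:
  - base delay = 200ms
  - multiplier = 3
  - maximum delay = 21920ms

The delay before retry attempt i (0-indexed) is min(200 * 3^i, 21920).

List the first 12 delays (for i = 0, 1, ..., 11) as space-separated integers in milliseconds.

Computing each delay:
  i=0: min(200*3^0, 21920) = 200
  i=1: min(200*3^1, 21920) = 600
  i=2: min(200*3^2, 21920) = 1800
  i=3: min(200*3^3, 21920) = 5400
  i=4: min(200*3^4, 21920) = 16200
  i=5: min(200*3^5, 21920) = 21920
  i=6: min(200*3^6, 21920) = 21920
  i=7: min(200*3^7, 21920) = 21920
  i=8: min(200*3^8, 21920) = 21920
  i=9: min(200*3^9, 21920) = 21920
  i=10: min(200*3^10, 21920) = 21920
  i=11: min(200*3^11, 21920) = 21920

Answer: 200 600 1800 5400 16200 21920 21920 21920 21920 21920 21920 21920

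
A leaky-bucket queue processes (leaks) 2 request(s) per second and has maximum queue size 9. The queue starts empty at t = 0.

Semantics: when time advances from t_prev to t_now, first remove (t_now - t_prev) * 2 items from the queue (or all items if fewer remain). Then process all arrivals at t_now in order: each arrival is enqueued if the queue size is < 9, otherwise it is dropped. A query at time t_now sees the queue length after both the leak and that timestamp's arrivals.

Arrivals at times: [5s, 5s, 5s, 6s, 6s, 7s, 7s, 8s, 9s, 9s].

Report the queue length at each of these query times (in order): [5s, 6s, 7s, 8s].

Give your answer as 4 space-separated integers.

Queue lengths at query times:
  query t=5s: backlog = 3
  query t=6s: backlog = 3
  query t=7s: backlog = 3
  query t=8s: backlog = 2

Answer: 3 3 3 2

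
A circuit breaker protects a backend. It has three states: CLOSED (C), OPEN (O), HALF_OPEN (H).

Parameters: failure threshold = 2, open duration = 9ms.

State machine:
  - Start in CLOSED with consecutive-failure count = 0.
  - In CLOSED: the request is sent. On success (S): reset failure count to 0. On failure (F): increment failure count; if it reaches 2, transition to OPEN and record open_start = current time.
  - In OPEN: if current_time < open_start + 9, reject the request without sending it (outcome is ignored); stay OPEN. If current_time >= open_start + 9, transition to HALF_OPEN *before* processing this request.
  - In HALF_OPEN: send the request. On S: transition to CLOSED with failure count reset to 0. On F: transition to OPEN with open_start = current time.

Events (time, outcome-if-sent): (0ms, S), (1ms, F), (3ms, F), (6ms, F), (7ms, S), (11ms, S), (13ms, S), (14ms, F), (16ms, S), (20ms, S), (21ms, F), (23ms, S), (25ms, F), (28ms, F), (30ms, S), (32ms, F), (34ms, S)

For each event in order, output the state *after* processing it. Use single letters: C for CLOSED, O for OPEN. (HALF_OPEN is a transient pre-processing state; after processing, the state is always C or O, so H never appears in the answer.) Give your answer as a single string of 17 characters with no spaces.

Answer: CCOOOOCCCCCCCOOOO

Derivation:
State after each event:
  event#1 t=0ms outcome=S: state=CLOSED
  event#2 t=1ms outcome=F: state=CLOSED
  event#3 t=3ms outcome=F: state=OPEN
  event#4 t=6ms outcome=F: state=OPEN
  event#5 t=7ms outcome=S: state=OPEN
  event#6 t=11ms outcome=S: state=OPEN
  event#7 t=13ms outcome=S: state=CLOSED
  event#8 t=14ms outcome=F: state=CLOSED
  event#9 t=16ms outcome=S: state=CLOSED
  event#10 t=20ms outcome=S: state=CLOSED
  event#11 t=21ms outcome=F: state=CLOSED
  event#12 t=23ms outcome=S: state=CLOSED
  event#13 t=25ms outcome=F: state=CLOSED
  event#14 t=28ms outcome=F: state=OPEN
  event#15 t=30ms outcome=S: state=OPEN
  event#16 t=32ms outcome=F: state=OPEN
  event#17 t=34ms outcome=S: state=OPEN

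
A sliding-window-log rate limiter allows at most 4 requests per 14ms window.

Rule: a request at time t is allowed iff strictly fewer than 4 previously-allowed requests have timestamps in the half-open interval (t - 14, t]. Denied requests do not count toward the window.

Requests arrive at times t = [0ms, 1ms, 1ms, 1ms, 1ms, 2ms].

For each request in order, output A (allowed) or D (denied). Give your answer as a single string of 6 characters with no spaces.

Tracking allowed requests in the window:
  req#1 t=0ms: ALLOW
  req#2 t=1ms: ALLOW
  req#3 t=1ms: ALLOW
  req#4 t=1ms: ALLOW
  req#5 t=1ms: DENY
  req#6 t=2ms: DENY

Answer: AAAADD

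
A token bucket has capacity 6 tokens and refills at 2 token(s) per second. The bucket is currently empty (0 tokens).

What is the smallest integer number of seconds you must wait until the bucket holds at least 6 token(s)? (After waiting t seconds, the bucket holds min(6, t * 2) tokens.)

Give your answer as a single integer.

Answer: 3

Derivation:
Need t * 2 >= 6, so t >= 6/2.
Smallest integer t = ceil(6/2) = 3.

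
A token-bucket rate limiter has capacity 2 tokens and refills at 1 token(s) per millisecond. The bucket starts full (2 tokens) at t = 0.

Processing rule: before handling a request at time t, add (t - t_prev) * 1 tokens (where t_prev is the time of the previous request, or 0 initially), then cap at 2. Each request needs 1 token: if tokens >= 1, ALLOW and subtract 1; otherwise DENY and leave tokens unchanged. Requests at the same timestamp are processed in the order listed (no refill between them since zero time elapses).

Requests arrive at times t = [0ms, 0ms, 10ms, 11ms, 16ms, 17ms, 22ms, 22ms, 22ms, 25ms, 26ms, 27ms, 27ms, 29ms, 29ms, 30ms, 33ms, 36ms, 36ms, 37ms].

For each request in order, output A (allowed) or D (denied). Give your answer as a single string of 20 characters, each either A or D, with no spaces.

Simulating step by step:
  req#1 t=0ms: ALLOW
  req#2 t=0ms: ALLOW
  req#3 t=10ms: ALLOW
  req#4 t=11ms: ALLOW
  req#5 t=16ms: ALLOW
  req#6 t=17ms: ALLOW
  req#7 t=22ms: ALLOW
  req#8 t=22ms: ALLOW
  req#9 t=22ms: DENY
  req#10 t=25ms: ALLOW
  req#11 t=26ms: ALLOW
  req#12 t=27ms: ALLOW
  req#13 t=27ms: ALLOW
  req#14 t=29ms: ALLOW
  req#15 t=29ms: ALLOW
  req#16 t=30ms: ALLOW
  req#17 t=33ms: ALLOW
  req#18 t=36ms: ALLOW
  req#19 t=36ms: ALLOW
  req#20 t=37ms: ALLOW

Answer: AAAAAAAADAAAAAAAAAAA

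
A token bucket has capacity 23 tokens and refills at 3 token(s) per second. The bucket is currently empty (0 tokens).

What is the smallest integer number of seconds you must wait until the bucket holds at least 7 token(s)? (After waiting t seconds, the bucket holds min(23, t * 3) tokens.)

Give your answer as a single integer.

Answer: 3

Derivation:
Need t * 3 >= 7, so t >= 7/3.
Smallest integer t = ceil(7/3) = 3.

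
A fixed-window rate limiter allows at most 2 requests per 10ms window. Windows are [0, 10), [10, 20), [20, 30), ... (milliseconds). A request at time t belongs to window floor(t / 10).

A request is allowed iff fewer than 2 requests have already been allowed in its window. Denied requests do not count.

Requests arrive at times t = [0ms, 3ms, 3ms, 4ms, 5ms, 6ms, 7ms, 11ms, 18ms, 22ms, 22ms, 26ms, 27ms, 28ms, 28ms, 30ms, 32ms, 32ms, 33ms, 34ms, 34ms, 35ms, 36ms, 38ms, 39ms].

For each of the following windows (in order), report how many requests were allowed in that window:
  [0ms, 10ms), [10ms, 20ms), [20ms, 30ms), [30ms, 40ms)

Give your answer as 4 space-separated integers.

Processing requests:
  req#1 t=0ms (window 0): ALLOW
  req#2 t=3ms (window 0): ALLOW
  req#3 t=3ms (window 0): DENY
  req#4 t=4ms (window 0): DENY
  req#5 t=5ms (window 0): DENY
  req#6 t=6ms (window 0): DENY
  req#7 t=7ms (window 0): DENY
  req#8 t=11ms (window 1): ALLOW
  req#9 t=18ms (window 1): ALLOW
  req#10 t=22ms (window 2): ALLOW
  req#11 t=22ms (window 2): ALLOW
  req#12 t=26ms (window 2): DENY
  req#13 t=27ms (window 2): DENY
  req#14 t=28ms (window 2): DENY
  req#15 t=28ms (window 2): DENY
  req#16 t=30ms (window 3): ALLOW
  req#17 t=32ms (window 3): ALLOW
  req#18 t=32ms (window 3): DENY
  req#19 t=33ms (window 3): DENY
  req#20 t=34ms (window 3): DENY
  req#21 t=34ms (window 3): DENY
  req#22 t=35ms (window 3): DENY
  req#23 t=36ms (window 3): DENY
  req#24 t=38ms (window 3): DENY
  req#25 t=39ms (window 3): DENY

Allowed counts by window: 2 2 2 2

Answer: 2 2 2 2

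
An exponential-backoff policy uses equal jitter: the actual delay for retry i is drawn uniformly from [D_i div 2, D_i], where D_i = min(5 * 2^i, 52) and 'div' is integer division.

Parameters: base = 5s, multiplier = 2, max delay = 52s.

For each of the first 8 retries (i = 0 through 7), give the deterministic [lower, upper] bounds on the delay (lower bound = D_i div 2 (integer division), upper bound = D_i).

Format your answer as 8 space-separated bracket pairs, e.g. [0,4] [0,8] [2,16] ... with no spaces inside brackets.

Computing bounds per retry:
  i=0: D_i=min(5*2^0,52)=5, bounds=[2,5]
  i=1: D_i=min(5*2^1,52)=10, bounds=[5,10]
  i=2: D_i=min(5*2^2,52)=20, bounds=[10,20]
  i=3: D_i=min(5*2^3,52)=40, bounds=[20,40]
  i=4: D_i=min(5*2^4,52)=52, bounds=[26,52]
  i=5: D_i=min(5*2^5,52)=52, bounds=[26,52]
  i=6: D_i=min(5*2^6,52)=52, bounds=[26,52]
  i=7: D_i=min(5*2^7,52)=52, bounds=[26,52]

Answer: [2,5] [5,10] [10,20] [20,40] [26,52] [26,52] [26,52] [26,52]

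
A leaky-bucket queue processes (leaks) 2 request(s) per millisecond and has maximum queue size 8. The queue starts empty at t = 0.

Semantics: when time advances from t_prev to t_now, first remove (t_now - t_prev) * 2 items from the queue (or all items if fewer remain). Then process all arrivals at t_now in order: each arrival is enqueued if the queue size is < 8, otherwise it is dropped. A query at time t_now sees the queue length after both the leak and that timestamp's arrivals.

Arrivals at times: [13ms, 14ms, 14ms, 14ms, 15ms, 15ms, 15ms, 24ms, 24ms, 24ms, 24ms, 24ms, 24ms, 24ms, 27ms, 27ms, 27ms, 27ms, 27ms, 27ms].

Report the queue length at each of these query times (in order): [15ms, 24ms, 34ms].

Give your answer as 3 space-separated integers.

Queue lengths at query times:
  query t=15ms: backlog = 4
  query t=24ms: backlog = 7
  query t=34ms: backlog = 0

Answer: 4 7 0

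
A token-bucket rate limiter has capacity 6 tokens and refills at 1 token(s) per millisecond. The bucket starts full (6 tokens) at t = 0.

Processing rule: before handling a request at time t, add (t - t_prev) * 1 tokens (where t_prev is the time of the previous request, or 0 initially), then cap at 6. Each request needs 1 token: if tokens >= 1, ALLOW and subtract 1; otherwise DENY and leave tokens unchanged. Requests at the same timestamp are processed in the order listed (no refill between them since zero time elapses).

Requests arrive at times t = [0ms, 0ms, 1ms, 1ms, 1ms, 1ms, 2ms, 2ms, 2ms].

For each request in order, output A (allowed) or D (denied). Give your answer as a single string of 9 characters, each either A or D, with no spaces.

Simulating step by step:
  req#1 t=0ms: ALLOW
  req#2 t=0ms: ALLOW
  req#3 t=1ms: ALLOW
  req#4 t=1ms: ALLOW
  req#5 t=1ms: ALLOW
  req#6 t=1ms: ALLOW
  req#7 t=2ms: ALLOW
  req#8 t=2ms: ALLOW
  req#9 t=2ms: DENY

Answer: AAAAAAAAD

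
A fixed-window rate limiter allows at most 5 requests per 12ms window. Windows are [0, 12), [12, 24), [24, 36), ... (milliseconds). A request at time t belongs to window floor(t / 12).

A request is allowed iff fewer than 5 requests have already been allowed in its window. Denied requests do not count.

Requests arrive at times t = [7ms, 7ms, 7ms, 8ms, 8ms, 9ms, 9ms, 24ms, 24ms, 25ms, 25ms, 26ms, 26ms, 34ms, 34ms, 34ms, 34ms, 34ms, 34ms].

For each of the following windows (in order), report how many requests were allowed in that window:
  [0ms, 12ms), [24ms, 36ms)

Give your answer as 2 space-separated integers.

Processing requests:
  req#1 t=7ms (window 0): ALLOW
  req#2 t=7ms (window 0): ALLOW
  req#3 t=7ms (window 0): ALLOW
  req#4 t=8ms (window 0): ALLOW
  req#5 t=8ms (window 0): ALLOW
  req#6 t=9ms (window 0): DENY
  req#7 t=9ms (window 0): DENY
  req#8 t=24ms (window 2): ALLOW
  req#9 t=24ms (window 2): ALLOW
  req#10 t=25ms (window 2): ALLOW
  req#11 t=25ms (window 2): ALLOW
  req#12 t=26ms (window 2): ALLOW
  req#13 t=26ms (window 2): DENY
  req#14 t=34ms (window 2): DENY
  req#15 t=34ms (window 2): DENY
  req#16 t=34ms (window 2): DENY
  req#17 t=34ms (window 2): DENY
  req#18 t=34ms (window 2): DENY
  req#19 t=34ms (window 2): DENY

Allowed counts by window: 5 5

Answer: 5 5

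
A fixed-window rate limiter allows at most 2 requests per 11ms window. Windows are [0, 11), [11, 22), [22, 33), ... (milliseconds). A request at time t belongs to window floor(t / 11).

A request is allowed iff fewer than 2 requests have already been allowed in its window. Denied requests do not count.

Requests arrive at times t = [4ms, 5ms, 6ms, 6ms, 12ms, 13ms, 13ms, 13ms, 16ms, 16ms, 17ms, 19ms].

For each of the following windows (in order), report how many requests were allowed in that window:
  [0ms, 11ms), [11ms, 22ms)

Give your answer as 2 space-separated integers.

Processing requests:
  req#1 t=4ms (window 0): ALLOW
  req#2 t=5ms (window 0): ALLOW
  req#3 t=6ms (window 0): DENY
  req#4 t=6ms (window 0): DENY
  req#5 t=12ms (window 1): ALLOW
  req#6 t=13ms (window 1): ALLOW
  req#7 t=13ms (window 1): DENY
  req#8 t=13ms (window 1): DENY
  req#9 t=16ms (window 1): DENY
  req#10 t=16ms (window 1): DENY
  req#11 t=17ms (window 1): DENY
  req#12 t=19ms (window 1): DENY

Allowed counts by window: 2 2

Answer: 2 2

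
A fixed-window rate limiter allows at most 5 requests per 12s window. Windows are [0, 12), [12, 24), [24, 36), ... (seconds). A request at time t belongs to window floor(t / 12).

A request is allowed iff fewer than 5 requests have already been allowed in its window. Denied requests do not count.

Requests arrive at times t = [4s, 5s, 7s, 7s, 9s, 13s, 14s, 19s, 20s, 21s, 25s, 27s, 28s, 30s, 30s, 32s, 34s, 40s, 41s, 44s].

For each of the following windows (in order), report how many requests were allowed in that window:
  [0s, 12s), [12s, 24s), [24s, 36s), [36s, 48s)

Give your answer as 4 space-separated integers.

Answer: 5 5 5 3

Derivation:
Processing requests:
  req#1 t=4s (window 0): ALLOW
  req#2 t=5s (window 0): ALLOW
  req#3 t=7s (window 0): ALLOW
  req#4 t=7s (window 0): ALLOW
  req#5 t=9s (window 0): ALLOW
  req#6 t=13s (window 1): ALLOW
  req#7 t=14s (window 1): ALLOW
  req#8 t=19s (window 1): ALLOW
  req#9 t=20s (window 1): ALLOW
  req#10 t=21s (window 1): ALLOW
  req#11 t=25s (window 2): ALLOW
  req#12 t=27s (window 2): ALLOW
  req#13 t=28s (window 2): ALLOW
  req#14 t=30s (window 2): ALLOW
  req#15 t=30s (window 2): ALLOW
  req#16 t=32s (window 2): DENY
  req#17 t=34s (window 2): DENY
  req#18 t=40s (window 3): ALLOW
  req#19 t=41s (window 3): ALLOW
  req#20 t=44s (window 3): ALLOW

Allowed counts by window: 5 5 5 3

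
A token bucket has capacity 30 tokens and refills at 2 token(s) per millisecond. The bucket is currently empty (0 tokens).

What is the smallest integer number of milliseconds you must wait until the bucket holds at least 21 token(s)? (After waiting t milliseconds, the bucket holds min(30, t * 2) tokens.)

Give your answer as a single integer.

Answer: 11

Derivation:
Need t * 2 >= 21, so t >= 21/2.
Smallest integer t = ceil(21/2) = 11.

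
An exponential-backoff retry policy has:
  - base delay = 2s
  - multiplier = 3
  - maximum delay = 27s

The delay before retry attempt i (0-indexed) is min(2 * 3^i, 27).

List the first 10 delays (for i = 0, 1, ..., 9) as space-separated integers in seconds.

Computing each delay:
  i=0: min(2*3^0, 27) = 2
  i=1: min(2*3^1, 27) = 6
  i=2: min(2*3^2, 27) = 18
  i=3: min(2*3^3, 27) = 27
  i=4: min(2*3^4, 27) = 27
  i=5: min(2*3^5, 27) = 27
  i=6: min(2*3^6, 27) = 27
  i=7: min(2*3^7, 27) = 27
  i=8: min(2*3^8, 27) = 27
  i=9: min(2*3^9, 27) = 27

Answer: 2 6 18 27 27 27 27 27 27 27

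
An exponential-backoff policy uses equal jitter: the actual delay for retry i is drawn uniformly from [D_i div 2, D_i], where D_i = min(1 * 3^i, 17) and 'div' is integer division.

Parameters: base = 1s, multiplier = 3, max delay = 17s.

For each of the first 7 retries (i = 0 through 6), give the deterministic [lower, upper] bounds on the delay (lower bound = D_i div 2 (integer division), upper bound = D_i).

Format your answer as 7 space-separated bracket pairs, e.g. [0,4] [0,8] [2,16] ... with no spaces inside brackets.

Answer: [0,1] [1,3] [4,9] [8,17] [8,17] [8,17] [8,17]

Derivation:
Computing bounds per retry:
  i=0: D_i=min(1*3^0,17)=1, bounds=[0,1]
  i=1: D_i=min(1*3^1,17)=3, bounds=[1,3]
  i=2: D_i=min(1*3^2,17)=9, bounds=[4,9]
  i=3: D_i=min(1*3^3,17)=17, bounds=[8,17]
  i=4: D_i=min(1*3^4,17)=17, bounds=[8,17]
  i=5: D_i=min(1*3^5,17)=17, bounds=[8,17]
  i=6: D_i=min(1*3^6,17)=17, bounds=[8,17]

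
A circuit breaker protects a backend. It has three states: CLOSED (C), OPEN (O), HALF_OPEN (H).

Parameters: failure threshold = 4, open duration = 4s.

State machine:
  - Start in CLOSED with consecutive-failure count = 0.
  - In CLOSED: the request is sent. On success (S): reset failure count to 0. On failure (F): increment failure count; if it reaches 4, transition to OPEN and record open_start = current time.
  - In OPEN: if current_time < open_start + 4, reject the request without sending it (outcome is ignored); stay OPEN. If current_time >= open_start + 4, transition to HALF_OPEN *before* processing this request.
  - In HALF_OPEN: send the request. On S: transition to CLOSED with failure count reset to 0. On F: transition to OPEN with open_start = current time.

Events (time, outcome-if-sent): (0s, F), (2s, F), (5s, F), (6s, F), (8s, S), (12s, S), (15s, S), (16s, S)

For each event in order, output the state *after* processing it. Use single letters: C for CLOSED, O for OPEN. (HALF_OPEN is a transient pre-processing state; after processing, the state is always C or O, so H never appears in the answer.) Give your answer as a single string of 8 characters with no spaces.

State after each event:
  event#1 t=0s outcome=F: state=CLOSED
  event#2 t=2s outcome=F: state=CLOSED
  event#3 t=5s outcome=F: state=CLOSED
  event#4 t=6s outcome=F: state=OPEN
  event#5 t=8s outcome=S: state=OPEN
  event#6 t=12s outcome=S: state=CLOSED
  event#7 t=15s outcome=S: state=CLOSED
  event#8 t=16s outcome=S: state=CLOSED

Answer: CCCOOCCC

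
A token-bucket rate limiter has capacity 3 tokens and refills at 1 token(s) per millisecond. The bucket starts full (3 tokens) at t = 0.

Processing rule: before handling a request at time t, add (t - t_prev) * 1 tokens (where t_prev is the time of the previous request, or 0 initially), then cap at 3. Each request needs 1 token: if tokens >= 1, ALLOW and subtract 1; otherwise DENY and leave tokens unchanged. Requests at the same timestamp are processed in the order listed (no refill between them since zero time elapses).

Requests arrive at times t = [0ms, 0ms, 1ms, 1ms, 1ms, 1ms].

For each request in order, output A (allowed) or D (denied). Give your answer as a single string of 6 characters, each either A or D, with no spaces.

Answer: AAAADD

Derivation:
Simulating step by step:
  req#1 t=0ms: ALLOW
  req#2 t=0ms: ALLOW
  req#3 t=1ms: ALLOW
  req#4 t=1ms: ALLOW
  req#5 t=1ms: DENY
  req#6 t=1ms: DENY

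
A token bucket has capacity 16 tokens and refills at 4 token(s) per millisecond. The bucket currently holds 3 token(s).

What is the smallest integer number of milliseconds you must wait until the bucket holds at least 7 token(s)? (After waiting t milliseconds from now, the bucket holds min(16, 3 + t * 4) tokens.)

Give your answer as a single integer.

Need 3 + t * 4 >= 7, so t >= 4/4.
Smallest integer t = ceil(4/4) = 1.

Answer: 1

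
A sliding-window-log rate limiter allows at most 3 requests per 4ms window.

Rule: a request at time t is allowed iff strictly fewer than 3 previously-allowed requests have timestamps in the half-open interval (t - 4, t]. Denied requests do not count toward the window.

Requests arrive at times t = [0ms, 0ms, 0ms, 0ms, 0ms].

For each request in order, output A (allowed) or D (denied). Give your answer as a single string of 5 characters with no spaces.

Answer: AAADD

Derivation:
Tracking allowed requests in the window:
  req#1 t=0ms: ALLOW
  req#2 t=0ms: ALLOW
  req#3 t=0ms: ALLOW
  req#4 t=0ms: DENY
  req#5 t=0ms: DENY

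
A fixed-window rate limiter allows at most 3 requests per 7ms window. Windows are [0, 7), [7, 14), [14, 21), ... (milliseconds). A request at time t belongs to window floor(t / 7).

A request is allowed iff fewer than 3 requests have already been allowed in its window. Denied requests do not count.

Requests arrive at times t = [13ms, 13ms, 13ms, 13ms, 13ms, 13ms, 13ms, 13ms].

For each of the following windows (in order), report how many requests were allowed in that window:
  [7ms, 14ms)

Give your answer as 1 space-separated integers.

Processing requests:
  req#1 t=13ms (window 1): ALLOW
  req#2 t=13ms (window 1): ALLOW
  req#3 t=13ms (window 1): ALLOW
  req#4 t=13ms (window 1): DENY
  req#5 t=13ms (window 1): DENY
  req#6 t=13ms (window 1): DENY
  req#7 t=13ms (window 1): DENY
  req#8 t=13ms (window 1): DENY

Allowed counts by window: 3

Answer: 3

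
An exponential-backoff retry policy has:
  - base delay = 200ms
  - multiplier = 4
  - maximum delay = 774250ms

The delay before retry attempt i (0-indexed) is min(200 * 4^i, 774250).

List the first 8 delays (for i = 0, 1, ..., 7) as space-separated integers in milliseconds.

Computing each delay:
  i=0: min(200*4^0, 774250) = 200
  i=1: min(200*4^1, 774250) = 800
  i=2: min(200*4^2, 774250) = 3200
  i=3: min(200*4^3, 774250) = 12800
  i=4: min(200*4^4, 774250) = 51200
  i=5: min(200*4^5, 774250) = 204800
  i=6: min(200*4^6, 774250) = 774250
  i=7: min(200*4^7, 774250) = 774250

Answer: 200 800 3200 12800 51200 204800 774250 774250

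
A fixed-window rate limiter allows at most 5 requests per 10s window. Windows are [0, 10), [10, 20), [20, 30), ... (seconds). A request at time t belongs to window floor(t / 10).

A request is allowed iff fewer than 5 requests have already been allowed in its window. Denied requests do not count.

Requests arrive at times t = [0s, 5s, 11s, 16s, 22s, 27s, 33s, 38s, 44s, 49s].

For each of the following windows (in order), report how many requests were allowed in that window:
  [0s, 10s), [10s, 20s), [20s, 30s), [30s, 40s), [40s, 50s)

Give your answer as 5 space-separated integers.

Processing requests:
  req#1 t=0s (window 0): ALLOW
  req#2 t=5s (window 0): ALLOW
  req#3 t=11s (window 1): ALLOW
  req#4 t=16s (window 1): ALLOW
  req#5 t=22s (window 2): ALLOW
  req#6 t=27s (window 2): ALLOW
  req#7 t=33s (window 3): ALLOW
  req#8 t=38s (window 3): ALLOW
  req#9 t=44s (window 4): ALLOW
  req#10 t=49s (window 4): ALLOW

Allowed counts by window: 2 2 2 2 2

Answer: 2 2 2 2 2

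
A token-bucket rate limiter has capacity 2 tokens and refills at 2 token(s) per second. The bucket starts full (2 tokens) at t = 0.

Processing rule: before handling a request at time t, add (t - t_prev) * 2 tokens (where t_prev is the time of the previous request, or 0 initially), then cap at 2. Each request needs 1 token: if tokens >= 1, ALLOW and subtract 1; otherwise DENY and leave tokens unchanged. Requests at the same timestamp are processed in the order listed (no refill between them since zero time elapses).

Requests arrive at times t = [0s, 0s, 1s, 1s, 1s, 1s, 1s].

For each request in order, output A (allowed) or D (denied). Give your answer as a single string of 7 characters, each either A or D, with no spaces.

Answer: AAAADDD

Derivation:
Simulating step by step:
  req#1 t=0s: ALLOW
  req#2 t=0s: ALLOW
  req#3 t=1s: ALLOW
  req#4 t=1s: ALLOW
  req#5 t=1s: DENY
  req#6 t=1s: DENY
  req#7 t=1s: DENY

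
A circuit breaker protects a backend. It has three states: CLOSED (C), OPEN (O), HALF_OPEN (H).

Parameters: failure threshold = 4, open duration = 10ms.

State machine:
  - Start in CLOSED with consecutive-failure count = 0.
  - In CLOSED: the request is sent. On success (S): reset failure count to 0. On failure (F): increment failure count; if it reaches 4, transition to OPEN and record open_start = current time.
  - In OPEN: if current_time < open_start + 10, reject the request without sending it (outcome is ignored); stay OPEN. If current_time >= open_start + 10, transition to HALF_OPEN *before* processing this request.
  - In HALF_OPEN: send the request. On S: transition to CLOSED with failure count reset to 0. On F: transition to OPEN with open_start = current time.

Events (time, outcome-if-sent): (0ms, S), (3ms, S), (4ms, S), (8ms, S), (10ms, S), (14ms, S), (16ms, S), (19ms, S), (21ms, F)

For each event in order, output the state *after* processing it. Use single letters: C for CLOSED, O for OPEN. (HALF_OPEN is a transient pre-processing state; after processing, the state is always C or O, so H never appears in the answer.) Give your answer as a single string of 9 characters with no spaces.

State after each event:
  event#1 t=0ms outcome=S: state=CLOSED
  event#2 t=3ms outcome=S: state=CLOSED
  event#3 t=4ms outcome=S: state=CLOSED
  event#4 t=8ms outcome=S: state=CLOSED
  event#5 t=10ms outcome=S: state=CLOSED
  event#6 t=14ms outcome=S: state=CLOSED
  event#7 t=16ms outcome=S: state=CLOSED
  event#8 t=19ms outcome=S: state=CLOSED
  event#9 t=21ms outcome=F: state=CLOSED

Answer: CCCCCCCCC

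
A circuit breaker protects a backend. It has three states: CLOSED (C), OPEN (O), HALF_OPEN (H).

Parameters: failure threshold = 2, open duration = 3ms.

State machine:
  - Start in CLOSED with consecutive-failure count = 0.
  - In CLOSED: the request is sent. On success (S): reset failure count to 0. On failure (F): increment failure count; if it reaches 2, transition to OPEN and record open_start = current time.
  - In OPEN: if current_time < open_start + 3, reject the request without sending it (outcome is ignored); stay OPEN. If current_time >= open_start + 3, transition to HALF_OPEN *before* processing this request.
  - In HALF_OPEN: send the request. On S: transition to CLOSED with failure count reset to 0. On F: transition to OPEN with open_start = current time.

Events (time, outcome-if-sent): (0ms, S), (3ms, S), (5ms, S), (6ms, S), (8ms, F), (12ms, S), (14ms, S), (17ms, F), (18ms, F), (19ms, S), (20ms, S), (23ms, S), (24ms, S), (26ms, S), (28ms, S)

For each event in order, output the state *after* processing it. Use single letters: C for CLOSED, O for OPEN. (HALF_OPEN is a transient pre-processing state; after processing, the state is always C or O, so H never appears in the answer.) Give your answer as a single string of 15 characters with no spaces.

State after each event:
  event#1 t=0ms outcome=S: state=CLOSED
  event#2 t=3ms outcome=S: state=CLOSED
  event#3 t=5ms outcome=S: state=CLOSED
  event#4 t=6ms outcome=S: state=CLOSED
  event#5 t=8ms outcome=F: state=CLOSED
  event#6 t=12ms outcome=S: state=CLOSED
  event#7 t=14ms outcome=S: state=CLOSED
  event#8 t=17ms outcome=F: state=CLOSED
  event#9 t=18ms outcome=F: state=OPEN
  event#10 t=19ms outcome=S: state=OPEN
  event#11 t=20ms outcome=S: state=OPEN
  event#12 t=23ms outcome=S: state=CLOSED
  event#13 t=24ms outcome=S: state=CLOSED
  event#14 t=26ms outcome=S: state=CLOSED
  event#15 t=28ms outcome=S: state=CLOSED

Answer: CCCCCCCCOOOCCCC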